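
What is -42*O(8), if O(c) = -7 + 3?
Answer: 168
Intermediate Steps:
O(c) = -4
-42*O(8) = -42*(-4) = 168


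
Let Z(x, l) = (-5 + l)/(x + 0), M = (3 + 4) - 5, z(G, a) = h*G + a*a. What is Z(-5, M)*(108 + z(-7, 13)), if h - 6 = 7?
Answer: 558/5 ≈ 111.60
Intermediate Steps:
h = 13 (h = 6 + 7 = 13)
z(G, a) = a² + 13*G (z(G, a) = 13*G + a*a = 13*G + a² = a² + 13*G)
M = 2 (M = 7 - 5 = 2)
Z(x, l) = (-5 + l)/x
Z(-5, M)*(108 + z(-7, 13)) = ((-5 + 2)/(-5))*(108 + (13² + 13*(-7))) = (-⅕*(-3))*(108 + (169 - 91)) = 3*(108 + 78)/5 = (⅗)*186 = 558/5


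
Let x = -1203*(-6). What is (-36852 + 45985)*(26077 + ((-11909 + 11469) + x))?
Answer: 300064715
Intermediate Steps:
x = 7218
(-36852 + 45985)*(26077 + ((-11909 + 11469) + x)) = (-36852 + 45985)*(26077 + ((-11909 + 11469) + 7218)) = 9133*(26077 + (-440 + 7218)) = 9133*(26077 + 6778) = 9133*32855 = 300064715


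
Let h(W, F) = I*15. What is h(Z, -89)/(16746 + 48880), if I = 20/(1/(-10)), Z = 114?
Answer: -1500/32813 ≈ -0.045714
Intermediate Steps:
I = -200 (I = 20/(-1/10) = 20*(-10) = -200)
h(W, F) = -3000 (h(W, F) = -200*15 = -3000)
h(Z, -89)/(16746 + 48880) = -3000/(16746 + 48880) = -3000/65626 = -3000*1/65626 = -1500/32813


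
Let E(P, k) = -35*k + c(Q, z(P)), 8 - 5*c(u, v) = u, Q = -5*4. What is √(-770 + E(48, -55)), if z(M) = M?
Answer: √29015/5 ≈ 34.068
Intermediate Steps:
Q = -20
c(u, v) = 8/5 - u/5
E(P, k) = 28/5 - 35*k (E(P, k) = -35*k + (8/5 - ⅕*(-20)) = -35*k + (8/5 + 4) = -35*k + 28/5 = 28/5 - 35*k)
√(-770 + E(48, -55)) = √(-770 + (28/5 - 35*(-55))) = √(-770 + (28/5 + 1925)) = √(-770 + 9653/5) = √(5803/5) = √29015/5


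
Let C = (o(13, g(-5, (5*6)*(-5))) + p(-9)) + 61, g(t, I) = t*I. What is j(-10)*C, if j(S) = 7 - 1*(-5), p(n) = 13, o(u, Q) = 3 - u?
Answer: 768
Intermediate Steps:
g(t, I) = I*t
j(S) = 12 (j(S) = 7 + 5 = 12)
C = 64 (C = ((3 - 1*13) + 13) + 61 = ((3 - 13) + 13) + 61 = (-10 + 13) + 61 = 3 + 61 = 64)
j(-10)*C = 12*64 = 768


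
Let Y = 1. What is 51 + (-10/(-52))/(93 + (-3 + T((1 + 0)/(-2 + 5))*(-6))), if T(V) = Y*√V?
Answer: 1787523/35048 + 5*√3/105144 ≈ 51.002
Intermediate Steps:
T(V) = √V (T(V) = 1*√V = √V)
51 + (-10/(-52))/(93 + (-3 + T((1 + 0)/(-2 + 5))*(-6))) = 51 + (-10/(-52))/(93 + (-3 + √((1 + 0)/(-2 + 5))*(-6))) = 51 + (-10*(-1/52))/(93 + (-3 + √(1/3)*(-6))) = 51 + 5/(26*(93 + (-3 + √(1*(⅓))*(-6)))) = 51 + 5/(26*(93 + (-3 + √(⅓)*(-6)))) = 51 + 5/(26*(93 + (-3 + (√3/3)*(-6)))) = 51 + 5/(26*(93 + (-3 - 2*√3))) = 51 + 5/(26*(90 - 2*√3))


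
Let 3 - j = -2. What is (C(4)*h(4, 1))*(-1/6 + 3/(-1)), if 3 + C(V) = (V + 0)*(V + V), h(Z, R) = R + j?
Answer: -551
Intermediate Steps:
j = 5 (j = 3 - 1*(-2) = 3 + 2 = 5)
h(Z, R) = 5 + R (h(Z, R) = R + 5 = 5 + R)
C(V) = -3 + 2*V² (C(V) = -3 + (V + 0)*(V + V) = -3 + V*(2*V) = -3 + 2*V²)
(C(4)*h(4, 1))*(-1/6 + 3/(-1)) = ((-3 + 2*4²)*(5 + 1))*(-1/6 + 3/(-1)) = ((-3 + 2*16)*6)*(-1*⅙ + 3*(-1)) = ((-3 + 32)*6)*(-⅙ - 3) = (29*6)*(-19/6) = 174*(-19/6) = -551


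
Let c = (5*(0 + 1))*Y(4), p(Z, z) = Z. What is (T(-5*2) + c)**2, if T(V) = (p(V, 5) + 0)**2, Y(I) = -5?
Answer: 5625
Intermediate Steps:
T(V) = V**2 (T(V) = (V + 0)**2 = V**2)
c = -25 (c = (5*(0 + 1))*(-5) = (5*1)*(-5) = 5*(-5) = -25)
(T(-5*2) + c)**2 = ((-5*2)**2 - 25)**2 = ((-10)**2 - 25)**2 = (100 - 25)**2 = 75**2 = 5625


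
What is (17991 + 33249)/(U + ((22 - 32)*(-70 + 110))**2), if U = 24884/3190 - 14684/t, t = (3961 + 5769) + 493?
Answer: 417751649700/1304506686793 ≈ 0.32024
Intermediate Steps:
t = 10223 (t = 9730 + 493 = 10223)
U = 103773586/16305685 (U = 24884/3190 - 14684/10223 = 24884*(1/3190) - 14684*1/10223 = 12442/1595 - 14684/10223 = 103773586/16305685 ≈ 6.3643)
(17991 + 33249)/(U + ((22 - 32)*(-70 + 110))**2) = (17991 + 33249)/(103773586/16305685 + ((22 - 32)*(-70 + 110))**2) = 51240/(103773586/16305685 + (-10*40)**2) = 51240/(103773586/16305685 + (-400)**2) = 51240/(103773586/16305685 + 160000) = 51240/(2609013373586/16305685) = 51240*(16305685/2609013373586) = 417751649700/1304506686793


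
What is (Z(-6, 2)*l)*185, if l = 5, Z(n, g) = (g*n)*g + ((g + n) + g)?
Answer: -24050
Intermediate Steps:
Z(n, g) = n + 2*g + n*g**2 (Z(n, g) = n*g**2 + (n + 2*g) = n + 2*g + n*g**2)
(Z(-6, 2)*l)*185 = ((-6 + 2*2 - 6*2**2)*5)*185 = ((-6 + 4 - 6*4)*5)*185 = ((-6 + 4 - 24)*5)*185 = -26*5*185 = -130*185 = -24050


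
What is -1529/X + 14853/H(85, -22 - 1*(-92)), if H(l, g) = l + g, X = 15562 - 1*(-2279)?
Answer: 264755378/2765355 ≈ 95.740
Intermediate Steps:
X = 17841 (X = 15562 + 2279 = 17841)
H(l, g) = g + l
-1529/X + 14853/H(85, -22 - 1*(-92)) = -1529/17841 + 14853/((-22 - 1*(-92)) + 85) = -1529*1/17841 + 14853/((-22 + 92) + 85) = -1529/17841 + 14853/(70 + 85) = -1529/17841 + 14853/155 = 264755378/2765355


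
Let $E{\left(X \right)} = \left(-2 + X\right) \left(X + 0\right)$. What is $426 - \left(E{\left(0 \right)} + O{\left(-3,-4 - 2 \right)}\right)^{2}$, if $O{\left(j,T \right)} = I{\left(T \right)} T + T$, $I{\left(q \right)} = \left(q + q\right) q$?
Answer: $-191418$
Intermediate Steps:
$I{\left(q \right)} = 2 q^{2}$ ($I{\left(q \right)} = 2 q q = 2 q^{2}$)
$E{\left(X \right)} = X \left(-2 + X\right)$ ($E{\left(X \right)} = \left(-2 + X\right) X = X \left(-2 + X\right)$)
$O{\left(j,T \right)} = T + 2 T^{3}$ ($O{\left(j,T \right)} = 2 T^{2} T + T = 2 T^{3} + T = T + 2 T^{3}$)
$426 - \left(E{\left(0 \right)} + O{\left(-3,-4 - 2 \right)}\right)^{2} = 426 - \left(0 \left(-2 + 0\right) + \left(\left(-4 - 2\right) + 2 \left(-4 - 2\right)^{3}\right)\right)^{2} = 426 - \left(0 \left(-2\right) + \left(-6 + 2 \left(-6\right)^{3}\right)\right)^{2} = 426 - \left(0 + \left(-6 + 2 \left(-216\right)\right)\right)^{2} = 426 - \left(0 - 438\right)^{2} = 426 - \left(-438\right)^{2} = 426 - 191844 = -191418$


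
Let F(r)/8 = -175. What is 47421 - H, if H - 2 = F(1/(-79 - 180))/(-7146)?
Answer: 169427387/3573 ≈ 47419.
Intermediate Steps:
F(r) = -1400 (F(r) = 8*(-175) = -1400)
H = 7846/3573 (H = 2 - 1400/(-7146) = 2 - 1400*(-1/7146) = 2 + 700/3573 = 7846/3573 ≈ 2.1959)
47421 - H = 47421 - 1*7846/3573 = 47421 - 7846/3573 = 169427387/3573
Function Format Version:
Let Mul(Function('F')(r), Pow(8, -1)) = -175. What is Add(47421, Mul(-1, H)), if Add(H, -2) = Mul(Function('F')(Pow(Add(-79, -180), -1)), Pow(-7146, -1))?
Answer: Rational(169427387, 3573) ≈ 47419.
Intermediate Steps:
Function('F')(r) = -1400 (Function('F')(r) = Mul(8, -175) = -1400)
H = Rational(7846, 3573) (H = Add(2, Mul(-1400, Pow(-7146, -1))) = Add(2, Mul(-1400, Rational(-1, 7146))) = Add(2, Rational(700, 3573)) = Rational(7846, 3573) ≈ 2.1959)
Add(47421, Mul(-1, H)) = Add(47421, Mul(-1, Rational(7846, 3573))) = Add(47421, Rational(-7846, 3573)) = Rational(169427387, 3573)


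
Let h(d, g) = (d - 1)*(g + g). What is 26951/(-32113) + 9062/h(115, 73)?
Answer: -78782219/267244386 ≈ -0.29479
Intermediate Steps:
h(d, g) = 2*g*(-1 + d) (h(d, g) = (-1 + d)*(2*g) = 2*g*(-1 + d))
26951/(-32113) + 9062/h(115, 73) = 26951/(-32113) + 9062/((2*73*(-1 + 115))) = 26951*(-1/32113) + 9062/((2*73*114)) = -26951/32113 + 9062/16644 = -26951/32113 + 9062*(1/16644) = -26951/32113 + 4531/8322 = -78782219/267244386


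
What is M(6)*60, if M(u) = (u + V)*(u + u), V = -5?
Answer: 720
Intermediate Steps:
M(u) = 2*u*(-5 + u) (M(u) = (u - 5)*(u + u) = (-5 + u)*(2*u) = 2*u*(-5 + u))
M(6)*60 = (2*6*(-5 + 6))*60 = (2*6*1)*60 = 12*60 = 720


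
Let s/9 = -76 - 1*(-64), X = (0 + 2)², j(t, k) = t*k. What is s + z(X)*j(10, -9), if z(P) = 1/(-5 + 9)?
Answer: -261/2 ≈ -130.50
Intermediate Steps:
j(t, k) = k*t
X = 4 (X = 2² = 4)
z(P) = ¼ (z(P) = 1/4 = ¼)
s = -108 (s = 9*(-76 - 1*(-64)) = 9*(-76 + 64) = 9*(-12) = -108)
s + z(X)*j(10, -9) = -108 + (-9*10)/4 = -108 + (¼)*(-90) = -108 - 45/2 = -261/2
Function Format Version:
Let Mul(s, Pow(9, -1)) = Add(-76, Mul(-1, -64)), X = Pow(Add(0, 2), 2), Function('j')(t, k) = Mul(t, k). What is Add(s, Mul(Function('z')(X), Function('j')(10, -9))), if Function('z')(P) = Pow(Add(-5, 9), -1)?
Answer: Rational(-261, 2) ≈ -130.50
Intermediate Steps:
Function('j')(t, k) = Mul(k, t)
X = 4 (X = Pow(2, 2) = 4)
Function('z')(P) = Rational(1, 4) (Function('z')(P) = Pow(4, -1) = Rational(1, 4))
s = -108 (s = Mul(9, Add(-76, Mul(-1, -64))) = Mul(9, Add(-76, 64)) = Mul(9, -12) = -108)
Add(s, Mul(Function('z')(X), Function('j')(10, -9))) = Add(-108, Mul(Rational(1, 4), Mul(-9, 10))) = Add(-108, Mul(Rational(1, 4), -90)) = Add(-108, Rational(-45, 2)) = Rational(-261, 2)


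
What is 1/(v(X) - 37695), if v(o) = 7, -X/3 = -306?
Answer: -1/37688 ≈ -2.6534e-5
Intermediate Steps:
X = 918 (X = -3*(-306) = 918)
1/(v(X) - 37695) = 1/(7 - 37695) = 1/(-37688) = -1/37688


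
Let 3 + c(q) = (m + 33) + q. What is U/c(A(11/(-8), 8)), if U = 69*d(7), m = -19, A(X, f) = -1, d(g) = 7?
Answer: 483/10 ≈ 48.300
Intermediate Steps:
U = 483 (U = 69*7 = 483)
c(q) = 11 + q (c(q) = -3 + ((-19 + 33) + q) = -3 + (14 + q) = 11 + q)
U/c(A(11/(-8), 8)) = 483/(11 - 1) = 483/10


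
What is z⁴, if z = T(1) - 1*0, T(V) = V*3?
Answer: 81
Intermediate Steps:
T(V) = 3*V
z = 3 (z = 3*1 - 1*0 = 3 + 0 = 3)
z⁴ = 3⁴ = 81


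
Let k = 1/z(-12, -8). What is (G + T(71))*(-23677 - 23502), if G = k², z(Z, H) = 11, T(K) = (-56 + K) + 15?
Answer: -15573359/11 ≈ -1.4158e+6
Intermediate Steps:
T(K) = -41 + K
k = 1/11 ≈ 0.090909
G = 1/121 (G = (1/11)² = 1/121 ≈ 0.0082645)
(G + T(71))*(-23677 - 23502) = (1/121 + (-41 + 71))*(-23677 - 23502) = (1/121 + 30)*(-47179) = (3631/121)*(-47179) = -15573359/11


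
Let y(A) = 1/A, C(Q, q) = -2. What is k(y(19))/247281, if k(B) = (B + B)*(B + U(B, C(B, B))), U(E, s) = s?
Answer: -74/89268441 ≈ -8.2896e-7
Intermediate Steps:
k(B) = 2*B*(-2 + B) (k(B) = (B + B)*(B - 2) = (2*B)*(-2 + B) = 2*B*(-2 + B))
k(y(19))/247281 = (2*(-2 + 1/19)/19)/247281 = (2*(1/19)*(-2 + 1/19))*(1/247281) = (2*(1/19)*(-37/19))*(1/247281) = -74/361*1/247281 = -74/89268441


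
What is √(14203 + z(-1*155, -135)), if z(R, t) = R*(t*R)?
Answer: 2*I*√807293 ≈ 1797.0*I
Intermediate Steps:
z(R, t) = t*R² (z(R, t) = R*(R*t) = t*R²)
√(14203 + z(-1*155, -135)) = √(14203 - 135*(-1*155)²) = √(14203 - 135*(-155)²) = √(14203 - 135*24025) = √(14203 - 3243375) = √(-3229172) = 2*I*√807293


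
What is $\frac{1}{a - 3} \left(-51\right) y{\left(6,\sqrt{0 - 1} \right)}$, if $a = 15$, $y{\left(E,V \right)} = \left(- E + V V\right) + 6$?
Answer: $\frac{17}{4} \approx 4.25$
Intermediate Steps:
$y{\left(E,V \right)} = 6 + V^{2} - E$ ($y{\left(E,V \right)} = \left(- E + V^{2}\right) + 6 = \left(V^{2} - E\right) + 6 = 6 + V^{2} - E$)
$\frac{1}{a - 3} \left(-51\right) y{\left(6,\sqrt{0 - 1} \right)} = \frac{1}{15 - 3} \left(-51\right) \left(6 + \left(\sqrt{0 - 1}\right)^{2} - 6\right) = \frac{1}{12} \left(-51\right) \left(6 + \left(\sqrt{-1}\right)^{2} - 6\right) = \frac{1}{12} \left(-51\right) \left(6 + i^{2} - 6\right) = - \frac{17 \left(6 - 1 - 6\right)}{4} = \left(- \frac{17}{4}\right) \left(-1\right) = \frac{17}{4}$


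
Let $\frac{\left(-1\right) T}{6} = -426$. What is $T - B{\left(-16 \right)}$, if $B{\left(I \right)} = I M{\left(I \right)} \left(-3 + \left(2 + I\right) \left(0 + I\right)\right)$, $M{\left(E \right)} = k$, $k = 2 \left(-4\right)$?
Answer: $-25732$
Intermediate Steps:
$T = 2556$ ($T = \left(-6\right) \left(-426\right) = 2556$)
$k = -8$
$M{\left(E \right)} = -8$
$B{\left(I \right)} = - 8 I \left(-3 + I \left(2 + I\right)\right)$ ($B{\left(I \right)} = I \left(-8\right) \left(-3 + \left(2 + I\right) \left(0 + I\right)\right) = - 8 I \left(-3 + \left(2 + I\right) I\right) = - 8 I \left(-3 + I \left(2 + I\right)\right)$)
$T - B{\left(-16 \right)} = 2556 - 8 \left(-16\right) \left(3 - \left(-16\right)^{2} - -32\right) = 2556 - 8 \left(-16\right) \left(3 - 256 + 32\right) = 2556 - 8 \left(-16\right) \left(-221\right) = 2556 - 28288 = -25732$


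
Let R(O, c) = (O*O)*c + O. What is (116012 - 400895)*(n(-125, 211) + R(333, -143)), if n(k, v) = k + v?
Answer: 4517306545164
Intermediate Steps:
R(O, c) = O + c*O² (R(O, c) = O²*c + O = c*O² + O = O + c*O²)
(116012 - 400895)*(n(-125, 211) + R(333, -143)) = (116012 - 400895)*((-125 + 211) + 333*(1 + 333*(-143))) = -284883*(86 + 333*(1 - 47619)) = -284883*(86 + 333*(-47618)) = -284883*(86 - 15856794) = -284883*(-15856708) = 4517306545164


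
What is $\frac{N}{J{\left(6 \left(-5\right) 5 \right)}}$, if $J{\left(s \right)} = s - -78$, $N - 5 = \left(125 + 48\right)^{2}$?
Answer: $- \frac{1663}{4} \approx -415.75$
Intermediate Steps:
$N = 29934$ ($N = 5 + \left(125 + 48\right)^{2} = 5 + 173^{2} = 5 + 29929 = 29934$)
$J{\left(s \right)} = 78 + s$ ($J{\left(s \right)} = s + 78 = 78 + s$)
$\frac{N}{J{\left(6 \left(-5\right) 5 \right)}} = \frac{29934}{78 + 6 \left(-5\right) 5} = \frac{29934}{78 - 150} = \frac{29934}{-72} = 29934 \left(- \frac{1}{72}\right) = - \frac{1663}{4}$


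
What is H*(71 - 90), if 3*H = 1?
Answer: -19/3 ≈ -6.3333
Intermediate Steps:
H = ⅓ (H = (⅓)*1 = ⅓ ≈ 0.33333)
H*(71 - 90) = (71 - 90)/3 = (⅓)*(-19) = -19/3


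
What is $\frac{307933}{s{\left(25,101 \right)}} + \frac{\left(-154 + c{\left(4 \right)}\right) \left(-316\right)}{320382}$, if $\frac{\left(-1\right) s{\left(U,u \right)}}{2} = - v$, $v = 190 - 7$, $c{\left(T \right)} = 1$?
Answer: $\frac{107487893}{127734} \approx 841.5$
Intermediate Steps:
$v = 183$ ($v = 190 - 7 = 183$)
$s{\left(U,u \right)} = 366$ ($s{\left(U,u \right)} = - 2 \left(\left(-1\right) 183\right) = \left(-2\right) \left(-183\right) = 366$)
$\frac{307933}{s{\left(25,101 \right)}} + \frac{\left(-154 + c{\left(4 \right)}\right) \left(-316\right)}{320382} = \frac{307933}{366} + \frac{\left(-154 + 1\right) \left(-316\right)}{320382} = 307933 \cdot \frac{1}{366} + \left(-153\right) \left(-316\right) \frac{1}{320382} = \frac{307933}{366} + 48348 \cdot \frac{1}{320382} = \frac{307933}{366} + \frac{158}{1047} = \frac{107487893}{127734}$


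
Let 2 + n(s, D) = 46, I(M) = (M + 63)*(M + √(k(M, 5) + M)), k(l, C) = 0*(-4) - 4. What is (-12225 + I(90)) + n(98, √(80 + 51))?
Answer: 1589 + 153*√86 ≈ 3007.9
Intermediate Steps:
k(l, C) = -4 (k(l, C) = 0 - 4 = -4)
I(M) = (63 + M)*(M + √(-4 + M)) (I(M) = (M + 63)*(M + √(-4 + M)) = (63 + M)*(M + √(-4 + M)))
n(s, D) = 44 (n(s, D) = -2 + 46 = 44)
(-12225 + I(90)) + n(98, √(80 + 51)) = (-12225 + (90² + 63*90 + 63*√(-4 + 90) + 90*√(-4 + 90))) + 44 = (-12225 + (8100 + 5670 + 63*√86 + 90*√86)) + 44 = (-12225 + (13770 + 153*√86)) + 44 = (1545 + 153*√86) + 44 = 1589 + 153*√86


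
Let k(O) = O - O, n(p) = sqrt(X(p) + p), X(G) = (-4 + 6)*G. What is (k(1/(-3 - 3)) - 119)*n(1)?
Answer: -119*sqrt(3) ≈ -206.11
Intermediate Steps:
X(G) = 2*G
n(p) = sqrt(3)*sqrt(p) (n(p) = sqrt(2*p + p) = sqrt(3*p) = sqrt(3)*sqrt(p))
k(O) = 0
(k(1/(-3 - 3)) - 119)*n(1) = (0 - 119)*(sqrt(3)*sqrt(1)) = -119*sqrt(3)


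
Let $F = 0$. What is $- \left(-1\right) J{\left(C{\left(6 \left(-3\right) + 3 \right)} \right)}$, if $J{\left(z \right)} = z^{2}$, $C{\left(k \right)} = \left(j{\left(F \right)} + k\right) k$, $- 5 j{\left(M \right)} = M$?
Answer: $50625$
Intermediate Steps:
$j{\left(M \right)} = - \frac{M}{5}$
$C{\left(k \right)} = k^{2}$ ($C{\left(k \right)} = \left(\left(- \frac{1}{5}\right) 0 + k\right) k = \left(0 + k\right) k = k k = k^{2}$)
$- \left(-1\right) J{\left(C{\left(6 \left(-3\right) + 3 \right)} \right)} = - \left(-1\right) \left(\left(6 \left(-3\right) + 3\right)^{2}\right)^{2} = - \left(-1\right) \left(\left(-18 + 3\right)^{2}\right)^{2} = - \left(-1\right) \left(\left(-15\right)^{2}\right)^{2} = - \left(-1\right) 225^{2} = - \left(-1\right) 50625 = \left(-1\right) \left(-50625\right) = 50625$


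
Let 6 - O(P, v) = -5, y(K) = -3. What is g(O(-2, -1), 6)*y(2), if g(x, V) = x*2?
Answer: -66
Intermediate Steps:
O(P, v) = 11 (O(P, v) = 6 - 1*(-5) = 6 + 5 = 11)
g(x, V) = 2*x
g(O(-2, -1), 6)*y(2) = (2*11)*(-3) = 22*(-3) = -66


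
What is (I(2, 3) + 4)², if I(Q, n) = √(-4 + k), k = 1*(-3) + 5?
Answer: (4 + I*√2)² ≈ 14.0 + 11.314*I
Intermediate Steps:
k = 2 (k = -3 + 5 = 2)
I(Q, n) = I*√2 (I(Q, n) = √(-4 + 2) = √(-2) = I*√2)
(I(2, 3) + 4)² = (I*√2 + 4)² = (4 + I*√2)²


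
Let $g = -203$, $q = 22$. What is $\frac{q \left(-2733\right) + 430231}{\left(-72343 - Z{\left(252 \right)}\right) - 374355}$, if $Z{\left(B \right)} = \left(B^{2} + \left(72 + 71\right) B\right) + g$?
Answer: $- \frac{74021}{109207} \approx -0.6778$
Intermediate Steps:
$Z{\left(B \right)} = -203 + B^{2} + 143 B$ ($Z{\left(B \right)} = \left(B^{2} + \left(72 + 71\right) B\right) - 203 = \left(B^{2} + 143 B\right) - 203 = -203 + B^{2} + 143 B$)
$\frac{q \left(-2733\right) + 430231}{\left(-72343 - Z{\left(252 \right)}\right) - 374355} = \frac{22 \left(-2733\right) + 430231}{\left(-72343 - \left(-203 + 252^{2} + 143 \cdot 252\right)\right) - 374355} = \frac{-60126 + 430231}{\left(-72343 - \left(-203 + 63504 + 36036\right)\right) - 374355} = \frac{370105}{\left(-72343 - 99337\right) - 374355} = \frac{370105}{-171680 - 374355} = \frac{370105}{-546035} = 370105 \left(- \frac{1}{546035}\right) = - \frac{74021}{109207}$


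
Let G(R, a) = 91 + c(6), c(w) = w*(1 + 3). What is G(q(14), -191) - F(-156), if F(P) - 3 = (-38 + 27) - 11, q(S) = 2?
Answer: 134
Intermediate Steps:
F(P) = -19 (F(P) = 3 + ((-38 + 27) - 11) = 3 + (-11 - 11) = 3 - 22 = -19)
c(w) = 4*w (c(w) = w*4 = 4*w)
G(R, a) = 115 (G(R, a) = 91 + 4*6 = 91 + 24 = 115)
G(q(14), -191) - F(-156) = 115 - 1*(-19) = 115 + 19 = 134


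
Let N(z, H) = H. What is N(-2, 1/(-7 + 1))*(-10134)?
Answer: 1689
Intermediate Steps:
N(-2, 1/(-7 + 1))*(-10134) = -10134/(-7 + 1) = -10134/(-6) = -⅙*(-10134) = 1689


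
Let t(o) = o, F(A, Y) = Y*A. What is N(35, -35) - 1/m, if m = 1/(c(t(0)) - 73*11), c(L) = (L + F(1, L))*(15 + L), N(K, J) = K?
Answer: 838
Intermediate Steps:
F(A, Y) = A*Y
c(L) = 2*L*(15 + L) (c(L) = (L + 1*L)*(15 + L) = (L + L)*(15 + L) = (2*L)*(15 + L) = 2*L*(15 + L))
m = -1/803 (m = 1/(2*0*(15 + 0) - 73*11) = 1/(2*0*15 - 803) = 1/(0 - 803) = 1/(-803) = -1/803 ≈ -0.0012453)
N(35, -35) - 1/m = 35 - 1/(-1/803) = 35 - 1*(-803) = 35 + 803 = 838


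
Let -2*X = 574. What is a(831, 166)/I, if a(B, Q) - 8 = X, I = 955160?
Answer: -279/955160 ≈ -0.00029210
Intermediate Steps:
X = -287 (X = -1/2*574 = -287)
a(B, Q) = -279 (a(B, Q) = 8 - 287 = -279)
a(831, 166)/I = -279/955160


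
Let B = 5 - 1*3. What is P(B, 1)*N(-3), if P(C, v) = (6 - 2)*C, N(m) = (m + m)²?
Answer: 288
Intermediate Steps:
B = 2 (B = 5 - 3 = 2)
N(m) = 4*m² (N(m) = (2*m)² = 4*m²)
P(C, v) = 4*C
P(B, 1)*N(-3) = (4*2)*(4*(-3)²) = 8*(4*9) = 8*36 = 288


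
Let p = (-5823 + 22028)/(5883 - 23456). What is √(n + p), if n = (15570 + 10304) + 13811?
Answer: 10*√122548531359/17573 ≈ 199.21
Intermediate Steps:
p = -16205/17573 (p = 16205/(-17573) = 16205*(-1/17573) = -16205/17573 ≈ -0.92215)
n = 39685 (n = 25874 + 13811 = 39685)
√(n + p) = √(39685 - 16205/17573) = √(697368300/17573) = 10*√122548531359/17573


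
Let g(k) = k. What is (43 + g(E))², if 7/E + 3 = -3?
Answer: 63001/36 ≈ 1750.0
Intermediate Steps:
E = -7/6 (E = 7/(-3 - 3) = 7/(-6) = 7*(-⅙) = -7/6 ≈ -1.1667)
(43 + g(E))² = (43 - 7/6)² = (251/6)² = 63001/36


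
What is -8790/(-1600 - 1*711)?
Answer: 8790/2311 ≈ 3.8035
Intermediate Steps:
-8790/(-1600 - 1*711) = -8790/(-1600 - 711) = -8790/(-2311) = -8790*(-1/2311) = 8790/2311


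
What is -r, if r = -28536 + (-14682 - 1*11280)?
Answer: 54498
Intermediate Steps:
r = -54498 (r = -28536 + (-14682 - 11280) = -28536 - 25962 = -54498)
-r = -1*(-54498) = 54498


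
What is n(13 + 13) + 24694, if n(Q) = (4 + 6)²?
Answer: 24794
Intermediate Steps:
n(Q) = 100 (n(Q) = 10² = 100)
n(13 + 13) + 24694 = 100 + 24694 = 24794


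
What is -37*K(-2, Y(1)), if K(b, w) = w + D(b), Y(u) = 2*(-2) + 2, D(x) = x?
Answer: 148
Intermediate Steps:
Y(u) = -2 (Y(u) = -4 + 2 = -2)
K(b, w) = b + w (K(b, w) = w + b = b + w)
-37*K(-2, Y(1)) = -37*(-2 - 2) = -37*(-4) = 148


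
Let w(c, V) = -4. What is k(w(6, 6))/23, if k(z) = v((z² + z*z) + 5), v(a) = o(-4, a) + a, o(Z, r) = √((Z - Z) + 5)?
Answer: 37/23 + √5/23 ≈ 1.7059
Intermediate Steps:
o(Z, r) = √5 (o(Z, r) = √(0 + 5) = √5)
v(a) = a + √5 (v(a) = √5 + a = a + √5)
k(z) = 5 + √5 + 2*z² (k(z) = ((z² + z*z) + 5) + √5 = ((z² + z²) + 5) + √5 = (2*z² + 5) + √5 = (5 + 2*z²) + √5 = 5 + √5 + 2*z²)
k(w(6, 6))/23 = (5 + √5 + 2*(-4)²)/23 = (5 + √5 + 2*16)*(1/23) = (5 + √5 + 32)*(1/23) = (37 + √5)*(1/23) = 37/23 + √5/23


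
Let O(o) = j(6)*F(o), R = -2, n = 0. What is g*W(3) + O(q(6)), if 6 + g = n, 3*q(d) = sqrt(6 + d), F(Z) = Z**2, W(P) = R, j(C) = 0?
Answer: 12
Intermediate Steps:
W(P) = -2
q(d) = sqrt(6 + d)/3
O(o) = 0 (O(o) = 0*o**2 = 0)
g = -6 (g = -6 + 0 = -6)
g*W(3) + O(q(6)) = -6*(-2) + 0 = 12 + 0 = 12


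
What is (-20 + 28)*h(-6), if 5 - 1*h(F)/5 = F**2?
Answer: -1240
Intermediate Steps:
h(F) = 25 - 5*F**2
(-20 + 28)*h(-6) = (-20 + 28)*(25 - 5*(-6)**2) = 8*(25 - 5*36) = 8*(25 - 180) = 8*(-155) = -1240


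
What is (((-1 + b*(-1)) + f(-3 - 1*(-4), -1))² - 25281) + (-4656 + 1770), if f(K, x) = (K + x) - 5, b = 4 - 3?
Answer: -28118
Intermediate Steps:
b = 1
f(K, x) = -5 + K + x
(((-1 + b*(-1)) + f(-3 - 1*(-4), -1))² - 25281) + (-4656 + 1770) = (((-1 + 1*(-1)) + (-5 + (-3 - 1*(-4)) - 1))² - 25281) + (-4656 + 1770) = (((-1 - 1) + (-5 + (-3 + 4) - 1))² - 25281) - 2886 = ((-2 + (-5 + 1 - 1))² - 25281) - 2886 = ((-2 - 5)² - 25281) - 2886 = ((-7)² - 25281) - 2886 = (49 - 25281) - 2886 = -25232 - 2886 = -28118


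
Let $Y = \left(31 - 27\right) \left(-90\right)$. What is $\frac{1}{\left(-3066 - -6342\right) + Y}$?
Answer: $\frac{1}{2916} \approx 0.00034294$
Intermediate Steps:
$Y = -360$ ($Y = 4 \left(-90\right) = -360$)
$\frac{1}{\left(-3066 - -6342\right) + Y} = \frac{1}{\left(-3066 - -6342\right) - 360} = \frac{1}{\left(-3066 + \left(-8959 + 15301\right)\right) - 360} = \frac{1}{\left(-3066 + 6342\right) - 360} = \frac{1}{3276 - 360} = \frac{1}{2916}$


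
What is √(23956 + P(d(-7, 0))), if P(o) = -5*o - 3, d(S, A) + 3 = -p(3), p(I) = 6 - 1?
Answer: √23993 ≈ 154.90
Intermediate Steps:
p(I) = 5
d(S, A) = -8 (d(S, A) = -3 - 1*5 = -3 - 5 = -8)
P(o) = -3 - 5*o
√(23956 + P(d(-7, 0))) = √(23956 + (-3 - 5*(-8))) = √(23956 + (-3 + 40)) = √(23956 + 37) = √23993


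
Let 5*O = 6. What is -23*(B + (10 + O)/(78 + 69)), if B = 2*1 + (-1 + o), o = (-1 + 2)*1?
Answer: -5014/105 ≈ -47.752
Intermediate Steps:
o = 1 (o = 1*1 = 1)
O = 6/5 (O = (⅕)*6 = 6/5 ≈ 1.2000)
B = 2 (B = 2*1 + (-1 + 1) = 2 + 0 = 2)
-23*(B + (10 + O)/(78 + 69)) = -23*(2 + (10 + 6/5)/(78 + 69)) = -23*(2 + (56/5)/147) = -23*(2 + (56/5)*(1/147)) = -23*(2 + 8/105) = -23*218/105 = -5014/105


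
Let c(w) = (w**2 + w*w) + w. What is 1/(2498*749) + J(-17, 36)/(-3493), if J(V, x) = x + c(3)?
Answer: -15234803/933629998 ≈ -0.016318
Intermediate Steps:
c(w) = w + 2*w**2 (c(w) = (w**2 + w**2) + w = 2*w**2 + w = w + 2*w**2)
J(V, x) = 21 + x (J(V, x) = x + 3*(1 + 2*3) = x + 3*(1 + 6) = x + 3*7 = x + 21 = 21 + x)
1/(2498*749) + J(-17, 36)/(-3493) = 1/(2498*749) + (21 + 36)/(-3493) = (1/2498)*(1/749) + 57*(-1/3493) = 1/1871002 - 57/3493 = -15234803/933629998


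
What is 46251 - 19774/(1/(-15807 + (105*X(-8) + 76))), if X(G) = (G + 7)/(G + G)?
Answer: 2487850225/8 ≈ 3.1098e+8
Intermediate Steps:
X(G) = (7 + G)/(2*G) (X(G) = (7 + G)/((2*G)) = (7 + G)*(1/(2*G)) = (7 + G)/(2*G))
46251 - 19774/(1/(-15807 + (105*X(-8) + 76))) = 46251 - 19774/(1/(-15807 + (105*((1/2)*(7 - 8)/(-8)) + 76))) = 46251 - 19774/(1/(-15807 + (105*((1/2)*(-1/8)*(-1)) + 76))) = 46251 - 19774/(1/(-15807 + (105*(1/16) + 76))) = 46251 - 19774/(1/(-15807 + (105/16 + 76))) = 46251 - 19774/(1/(-15807 + 1321/16)) = 46251 - 19774/(1/(-251591/16)) = 46251 - 19774/(-16/251591) = 46251 - 19774*(-251591)/16 = 46251 - 1*(-2487480217/8) = 46251 + 2487480217/8 = 2487850225/8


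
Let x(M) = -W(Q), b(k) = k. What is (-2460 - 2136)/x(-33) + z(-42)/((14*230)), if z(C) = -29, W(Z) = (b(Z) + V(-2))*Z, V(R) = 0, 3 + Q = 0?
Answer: 4932953/9660 ≈ 510.66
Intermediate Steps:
Q = -3 (Q = -3 + 0 = -3)
W(Z) = Z² (W(Z) = (Z + 0)*Z = Z*Z = Z²)
x(M) = -9 (x(M) = -1*(-3)² = -1*9 = -9)
(-2460 - 2136)/x(-33) + z(-42)/((14*230)) = (-2460 - 2136)/(-9) - 29/(14*230) = -4596*(-⅑) - 29/3220 = 1532/3 - 29*1/3220 = 1532/3 - 29/3220 = 4932953/9660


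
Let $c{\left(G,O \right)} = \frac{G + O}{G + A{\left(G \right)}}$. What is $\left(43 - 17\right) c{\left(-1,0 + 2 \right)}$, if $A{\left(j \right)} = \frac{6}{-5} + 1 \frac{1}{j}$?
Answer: $- \frac{65}{8} \approx -8.125$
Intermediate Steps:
$A{\left(j \right)} = - \frac{6}{5} + \frac{1}{j}$ ($A{\left(j \right)} = 6 \left(- \frac{1}{5}\right) + \frac{1}{j} = - \frac{6}{5} + \frac{1}{j}$)
$c{\left(G,O \right)} = \frac{G + O}{- \frac{6}{5} + G + \frac{1}{G}}$ ($c{\left(G,O \right)} = \frac{G + O}{G - \left(\frac{6}{5} - \frac{1}{G}\right)} = \frac{G + O}{- \frac{6}{5} + G + \frac{1}{G}}$)
$\left(43 - 17\right) c{\left(-1,0 + 2 \right)} = \left(43 - 17\right) 5 \left(-1\right) \frac{1}{5 - \left(-6 + 5 \left(-1\right)\right)} \left(-1 + \left(0 + 2\right)\right) = 26 \cdot 5 \left(-1\right) \frac{1}{5 - \left(-6 - 5\right)} \left(-1 + 2\right) = 26 \cdot 5 \left(-1\right) \frac{1}{5 - -11} \cdot 1 = 26 \cdot 5 \left(-1\right) \frac{1}{5 + 11} \cdot 1 = 26 \cdot 5 \left(-1\right) \frac{1}{16} \cdot 1 = 26 \left(- \frac{5}{16}\right) = - \frac{65}{8}$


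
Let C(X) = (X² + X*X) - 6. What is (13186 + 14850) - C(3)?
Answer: 28024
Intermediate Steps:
C(X) = -6 + 2*X² (C(X) = (X² + X²) - 6 = 2*X² - 6 = -6 + 2*X²)
(13186 + 14850) - C(3) = (13186 + 14850) - (-6 + 2*3²) = 28036 - (-6 + 2*9) = 28036 - (-6 + 18) = 28036 - 1*12 = 28036 - 12 = 28024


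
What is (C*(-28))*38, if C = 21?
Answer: -22344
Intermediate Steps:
(C*(-28))*38 = (21*(-28))*38 = -588*38 = -22344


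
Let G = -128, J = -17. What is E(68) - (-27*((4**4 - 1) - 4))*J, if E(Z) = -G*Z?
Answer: -106505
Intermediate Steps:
E(Z) = 128*Z (E(Z) = -(-128)*Z = 128*Z)
E(68) - (-27*((4**4 - 1) - 4))*J = 128*68 - (-27*((4**4 - 1) - 4))*(-17) = 8704 - (-27*((256 - 1) - 4))*(-17) = 8704 - (-27*(255 - 4))*(-17) = 8704 - (-27*251)*(-17) = 8704 - (-6777)*(-17) = 8704 - 1*115209 = 8704 - 115209 = -106505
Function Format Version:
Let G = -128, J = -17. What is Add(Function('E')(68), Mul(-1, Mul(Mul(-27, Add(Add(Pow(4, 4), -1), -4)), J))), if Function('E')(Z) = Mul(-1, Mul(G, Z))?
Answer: -106505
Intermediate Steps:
Function('E')(Z) = Mul(128, Z) (Function('E')(Z) = Mul(-1, Mul(-128, Z)) = Mul(128, Z))
Add(Function('E')(68), Mul(-1, Mul(Mul(-27, Add(Add(Pow(4, 4), -1), -4)), J))) = Add(Mul(128, 68), Mul(-1, Mul(Mul(-27, Add(Add(Pow(4, 4), -1), -4)), -17))) = Add(8704, Mul(-1, Mul(Mul(-27, Add(Add(256, -1), -4)), -17))) = Add(8704, Mul(-1, Mul(Mul(-27, Add(255, -4)), -17))) = Add(8704, Mul(-1, Mul(Mul(-27, 251), -17))) = Add(8704, Mul(-1, Mul(-6777, -17))) = Add(8704, Mul(-1, 115209)) = Add(8704, -115209) = -106505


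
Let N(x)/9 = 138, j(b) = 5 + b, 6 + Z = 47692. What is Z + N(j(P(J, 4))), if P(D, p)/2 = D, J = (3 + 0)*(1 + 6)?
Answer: 48928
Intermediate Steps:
Z = 47686 (Z = -6 + 47692 = 47686)
J = 21 (J = 3*7 = 21)
P(D, p) = 2*D
N(x) = 1242 (N(x) = 9*138 = 1242)
Z + N(j(P(J, 4))) = 47686 + 1242 = 48928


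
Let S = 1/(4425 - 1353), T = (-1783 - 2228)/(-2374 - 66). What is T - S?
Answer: 1539919/936960 ≈ 1.6435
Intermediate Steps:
T = 4011/2440 (T = -4011/(-2440) = -4011*(-1/2440) = 4011/2440 ≈ 1.6439)
S = 1/3072 ≈ 0.00032552
T - S = 4011/2440 - 1*1/3072 = 4011/2440 - 1/3072 = 1539919/936960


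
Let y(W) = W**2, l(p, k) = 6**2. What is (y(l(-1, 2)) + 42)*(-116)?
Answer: -155208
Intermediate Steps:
l(p, k) = 36
(y(l(-1, 2)) + 42)*(-116) = (36**2 + 42)*(-116) = (1296 + 42)*(-116) = 1338*(-116) = -155208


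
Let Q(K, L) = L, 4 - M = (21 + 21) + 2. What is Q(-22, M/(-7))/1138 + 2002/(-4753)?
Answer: -160794/386351 ≈ -0.41619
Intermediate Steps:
M = -40 (M = 4 - ((21 + 21) + 2) = 4 - (42 + 2) = 4 - 1*44 = 4 - 44 = -40)
Q(-22, M/(-7))/1138 + 2002/(-4753) = -40/(-7)/1138 + 2002/(-4753) = -40*(-⅐)*(1/1138) + 2002*(-1/4753) = (40/7)*(1/1138) - 286/679 = 20/3983 - 286/679 = -160794/386351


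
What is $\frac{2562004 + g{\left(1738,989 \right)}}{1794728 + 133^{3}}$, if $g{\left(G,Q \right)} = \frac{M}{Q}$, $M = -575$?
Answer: $\frac{36722049}{59445565} \approx 0.61774$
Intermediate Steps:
$g{\left(G,Q \right)} = - \frac{575}{Q}$
$\frac{2562004 + g{\left(1738,989 \right)}}{1794728 + 133^{3}} = \frac{2562004 - \frac{575}{989}}{1794728 + 133^{3}} = \frac{2562004 - \frac{25}{43}}{1794728 + 2352637} = \frac{2562004 - \frac{25}{43}}{4147365} = \frac{110166147}{43} \cdot \frac{1}{4147365} = \frac{36722049}{59445565}$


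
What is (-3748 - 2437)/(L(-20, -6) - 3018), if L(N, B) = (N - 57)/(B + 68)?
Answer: 383470/187193 ≈ 2.0485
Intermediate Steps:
L(N, B) = (-57 + N)/(68 + B)
(-3748 - 2437)/(L(-20, -6) - 3018) = (-3748 - 2437)/((-57 - 20)/(68 - 6) - 3018) = -6185/(-77/62 - 3018) = -6185/(-187193/62) = -6185*(-62/187193) = 383470/187193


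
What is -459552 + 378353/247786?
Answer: -113870173519/247786 ≈ -4.5955e+5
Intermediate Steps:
-459552 + 378353/247786 = -113870173519/247786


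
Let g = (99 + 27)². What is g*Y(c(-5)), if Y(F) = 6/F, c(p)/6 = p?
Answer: -15876/5 ≈ -3175.2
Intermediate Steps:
g = 15876 (g = 126² = 15876)
c(p) = 6*p
g*Y(c(-5)) = 15876*(6/((6*(-5)))) = 15876*(6/(-30)) = 15876*(6*(-1/30)) = 15876*(-⅕) = -15876/5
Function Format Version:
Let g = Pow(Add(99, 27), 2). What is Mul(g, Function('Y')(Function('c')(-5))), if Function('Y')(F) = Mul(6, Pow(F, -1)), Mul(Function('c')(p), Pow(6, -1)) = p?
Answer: Rational(-15876, 5) ≈ -3175.2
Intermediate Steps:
g = 15876 (g = Pow(126, 2) = 15876)
Function('c')(p) = Mul(6, p)
Mul(g, Function('Y')(Function('c')(-5))) = Mul(15876, Mul(6, Pow(Mul(6, -5), -1))) = Mul(15876, Mul(6, Pow(-30, -1))) = Mul(15876, Mul(6, Rational(-1, 30))) = Mul(15876, Rational(-1, 5)) = Rational(-15876, 5)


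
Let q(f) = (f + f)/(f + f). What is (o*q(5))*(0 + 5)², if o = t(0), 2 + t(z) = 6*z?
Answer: -50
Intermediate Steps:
t(z) = -2 + 6*z
q(f) = 1 (q(f) = (2*f)/((2*f)) = (2*f)*(1/(2*f)) = 1)
o = -2 (o = -2 + 6*0 = -2 + 0 = -2)
(o*q(5))*(0 + 5)² = (-2*1)*(0 + 5)² = -2*5² = -2*25 = -50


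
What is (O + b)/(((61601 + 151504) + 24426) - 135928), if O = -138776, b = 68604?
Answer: -70172/101603 ≈ -0.69065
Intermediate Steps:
(O + b)/(((61601 + 151504) + 24426) - 135928) = (-138776 + 68604)/(((61601 + 151504) + 24426) - 135928) = -70172/((213105 + 24426) - 135928) = -70172/(237531 - 135928) = -70172/101603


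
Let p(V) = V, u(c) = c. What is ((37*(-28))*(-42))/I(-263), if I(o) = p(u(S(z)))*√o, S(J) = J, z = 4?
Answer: -10878*I*√263/263 ≈ -670.77*I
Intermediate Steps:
I(o) = 4*√o
((37*(-28))*(-42))/I(-263) = ((37*(-28))*(-42))/((4*√(-263))) = (-1036*(-42))/((4*(I*√263))) = 43512/((4*I*√263)) = 43512*(-I*√263/1052) = -10878*I*√263/263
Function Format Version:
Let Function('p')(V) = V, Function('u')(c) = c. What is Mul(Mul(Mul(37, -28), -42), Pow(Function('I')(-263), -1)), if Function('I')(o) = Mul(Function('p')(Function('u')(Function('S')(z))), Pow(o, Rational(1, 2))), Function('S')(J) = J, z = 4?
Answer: Mul(Rational(-10878, 263), I, Pow(263, Rational(1, 2))) ≈ Mul(-670.77, I)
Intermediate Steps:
Function('I')(o) = Mul(4, Pow(o, Rational(1, 2)))
Mul(Mul(Mul(37, -28), -42), Pow(Function('I')(-263), -1)) = Mul(Mul(Mul(37, -28), -42), Pow(Mul(4, Pow(-263, Rational(1, 2))), -1)) = Mul(Mul(-1036, -42), Pow(Mul(4, Mul(I, Pow(263, Rational(1, 2)))), -1)) = Mul(43512, Pow(Mul(4, I, Pow(263, Rational(1, 2))), -1)) = Mul(43512, Mul(Rational(-1, 1052), I, Pow(263, Rational(1, 2)))) = Mul(Rational(-10878, 263), I, Pow(263, Rational(1, 2)))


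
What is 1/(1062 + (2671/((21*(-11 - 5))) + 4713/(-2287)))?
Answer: 768432/808382639 ≈ 0.00095058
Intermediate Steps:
1/(1062 + (2671/((21*(-11 - 5))) + 4713/(-2287))) = 1/(1062 + (2671/((21*(-16))) + 4713*(-1/2287))) = 1/(1062 + (2671/(-336) - 4713/2287)) = 1/(1062 + (2671*(-1/336) - 4713/2287)) = 1/(1062 + (-2671/336 - 4713/2287)) = 1/(1062 - 7692145/768432) = 1/(808382639/768432) = 768432/808382639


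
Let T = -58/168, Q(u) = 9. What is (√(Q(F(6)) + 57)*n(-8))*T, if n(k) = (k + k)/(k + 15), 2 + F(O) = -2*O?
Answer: 116*√66/147 ≈ 6.4108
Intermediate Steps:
F(O) = -2 - 2*O
n(k) = 2*k/(15 + k) (n(k) = (2*k)/(15 + k) = 2*k/(15 + k))
T = -29/84 (T = -58*1/168 = -29/84 ≈ -0.34524)
(√(Q(F(6)) + 57)*n(-8))*T = (√(9 + 57)*(2*(-8)/(15 - 8)))*(-29/84) = (√66*(2*(-8)/7))*(-29/84) = (√66*(2*(-8)*(⅐)))*(-29/84) = (√66*(-16/7))*(-29/84) = -16*√66/7*(-29/84) = 116*√66/147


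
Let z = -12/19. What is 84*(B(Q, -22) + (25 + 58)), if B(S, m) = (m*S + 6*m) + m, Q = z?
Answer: -91140/19 ≈ -4796.8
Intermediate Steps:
z = -12/19 (z = -12*1/19 = -12/19 ≈ -0.63158)
Q = -12/19 ≈ -0.63158
B(S, m) = 7*m + S*m (B(S, m) = (S*m + 6*m) + m = (6*m + S*m) + m = 7*m + S*m)
84*(B(Q, -22) + (25 + 58)) = 84*(-22*(7 - 12/19) + (25 + 58)) = 84*(-22*121/19 + 83) = 84*(-2662/19 + 83) = 84*(-1085/19) = -91140/19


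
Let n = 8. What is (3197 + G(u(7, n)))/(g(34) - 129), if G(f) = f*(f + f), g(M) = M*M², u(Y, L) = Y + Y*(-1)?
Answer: 3197/39175 ≈ 0.081608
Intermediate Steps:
u(Y, L) = 0 (u(Y, L) = Y - Y = 0)
g(M) = M³
G(f) = 2*f² (G(f) = f*(2*f) = 2*f²)
(3197 + G(u(7, n)))/(g(34) - 129) = (3197 + 2*0²)/(34³ - 129) = (3197 + 2*0)/(39304 - 129) = (3197 + 0)/39175 = 3197*(1/39175) = 3197/39175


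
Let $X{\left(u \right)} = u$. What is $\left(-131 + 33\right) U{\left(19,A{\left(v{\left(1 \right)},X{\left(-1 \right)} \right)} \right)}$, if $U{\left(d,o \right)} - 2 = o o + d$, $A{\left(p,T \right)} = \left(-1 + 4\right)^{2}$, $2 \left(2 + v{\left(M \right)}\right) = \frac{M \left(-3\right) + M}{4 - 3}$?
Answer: $-9996$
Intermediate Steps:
$v{\left(M \right)} = -2 - M$ ($v{\left(M \right)} = -2 + \frac{\left(M \left(-3\right) + M\right) \frac{1}{4 - 3}}{2} = -2 + \frac{\left(- 3 M + M\right) 1^{-1}}{2} = -2 + \frac{- 2 M 1}{2} = -2 + \frac{\left(-2\right) M}{2} = -2 - M$)
$A{\left(p,T \right)} = 9$ ($A{\left(p,T \right)} = 3^{2} = 9$)
$U{\left(d,o \right)} = 2 + d + o^{2}$ ($U{\left(d,o \right)} = 2 + \left(o o + d\right) = 2 + \left(o^{2} + d\right) = 2 + \left(d + o^{2}\right) = 2 + d + o^{2}$)
$\left(-131 + 33\right) U{\left(19,A{\left(v{\left(1 \right)},X{\left(-1 \right)} \right)} \right)} = \left(-131 + 33\right) \left(2 + 19 + 9^{2}\right) = - 98 \left(2 + 19 + 81\right) = \left(-98\right) 102 = -9996$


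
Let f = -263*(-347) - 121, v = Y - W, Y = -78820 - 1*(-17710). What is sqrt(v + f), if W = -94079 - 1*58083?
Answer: 4*sqrt(11387) ≈ 426.84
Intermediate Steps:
W = -152162 (W = -94079 - 58083 = -152162)
Y = -61110 (Y = -78820 + 17710 = -61110)
v = 91052 (v = -61110 - 1*(-152162) = -61110 + 152162 = 91052)
f = 91140 (f = 91261 - 121 = 91140)
sqrt(v + f) = sqrt(91052 + 91140) = sqrt(182192) = 4*sqrt(11387)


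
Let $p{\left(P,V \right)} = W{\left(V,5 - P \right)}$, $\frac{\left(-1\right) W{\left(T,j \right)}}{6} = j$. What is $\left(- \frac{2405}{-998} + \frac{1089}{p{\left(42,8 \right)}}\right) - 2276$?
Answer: $- \frac{41886727}{18463} \approx -2268.7$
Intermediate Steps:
$W{\left(T,j \right)} = - 6 j$
$p{\left(P,V \right)} = -30 + 6 P$ ($p{\left(P,V \right)} = - 6 \left(5 - P\right) = -30 + 6 P$)
$\left(- \frac{2405}{-998} + \frac{1089}{p{\left(42,8 \right)}}\right) - 2276 = \left(- \frac{2405}{-998} + \frac{1089}{-30 + 6 \cdot 42}\right) - 2276 = \left(\left(-2405\right) \left(- \frac{1}{998}\right) + \frac{1089}{-30 + 252}\right) - 2276 = \left(\frac{2405}{998} + \frac{1089}{222}\right) - 2276 = \left(\frac{2405}{998} + 1089 \cdot \frac{1}{222}\right) - 2276 = \left(\frac{2405}{998} + \frac{363}{74}\right) - 2276 = \frac{135061}{18463} - 2276 = - \frac{41886727}{18463}$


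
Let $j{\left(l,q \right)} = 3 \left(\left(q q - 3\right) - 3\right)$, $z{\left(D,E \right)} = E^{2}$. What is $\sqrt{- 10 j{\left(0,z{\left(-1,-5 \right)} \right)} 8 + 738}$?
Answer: $i \sqrt{147822} \approx 384.48 i$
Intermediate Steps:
$j{\left(l,q \right)} = -18 + 3 q^{2}$ ($j{\left(l,q \right)} = 3 \left(\left(q^{2} - 3\right) - 3\right) = 3 \left(\left(-3 + q^{2}\right) - 3\right) = 3 \left(-6 + q^{2}\right) = -18 + 3 q^{2}$)
$\sqrt{- 10 j{\left(0,z{\left(-1,-5 \right)} \right)} 8 + 738} = \sqrt{- 10 \left(-18 + 3 \left(\left(-5\right)^{2}\right)^{2}\right) 8 + 738} = \sqrt{- 10 \left(-18 + 3 \cdot 25^{2}\right) 8 + 738} = \sqrt{- 10 \left(-18 + 3 \cdot 625\right) 8 + 738} = \sqrt{- 10 \left(-18 + 1875\right) 8 + 738} = \sqrt{\left(-10\right) 1857 \cdot 8 + 738} = \sqrt{\left(-18570\right) 8 + 738} = \sqrt{-148560 + 738} = \sqrt{-147822} = i \sqrt{147822}$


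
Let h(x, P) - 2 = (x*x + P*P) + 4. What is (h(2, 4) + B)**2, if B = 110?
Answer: 18496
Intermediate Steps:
h(x, P) = 6 + P**2 + x**2 (h(x, P) = 2 + ((x*x + P*P) + 4) = 2 + ((x**2 + P**2) + 4) = 2 + ((P**2 + x**2) + 4) = 2 + (4 + P**2 + x**2) = 6 + P**2 + x**2)
(h(2, 4) + B)**2 = ((6 + 4**2 + 2**2) + 110)**2 = ((6 + 16 + 4) + 110)**2 = (26 + 110)**2 = 136**2 = 18496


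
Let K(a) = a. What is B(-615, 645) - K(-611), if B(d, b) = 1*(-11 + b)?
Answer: 1245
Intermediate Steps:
B(d, b) = -11 + b
B(-615, 645) - K(-611) = (-11 + 645) - 1*(-611) = 634 + 611 = 1245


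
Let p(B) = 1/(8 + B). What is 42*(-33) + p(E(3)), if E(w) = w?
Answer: -15245/11 ≈ -1385.9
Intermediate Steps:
42*(-33) + p(E(3)) = 42*(-33) + 1/(8 + 3) = -1386 + 1/11 = -15245/11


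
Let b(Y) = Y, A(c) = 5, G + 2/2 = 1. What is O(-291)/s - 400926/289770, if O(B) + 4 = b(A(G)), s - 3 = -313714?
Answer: -20962531026/15150672745 ≈ -1.3836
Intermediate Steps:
G = 0 (G = -1 + 1 = 0)
s = -313711 (s = 3 - 313714 = -313711)
O(B) = 1 (O(B) = -4 + 5 = 1)
O(-291)/s - 400926/289770 = 1/(-313711) - 400926/289770 = 1*(-1/313711) - 400926*1/289770 = -1/313711 - 66821/48295 = -20962531026/15150672745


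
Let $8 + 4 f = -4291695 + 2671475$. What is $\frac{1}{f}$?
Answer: $- \frac{1}{405057} \approx -2.4688 \cdot 10^{-6}$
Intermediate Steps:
$f = -405057$ ($f = -2 + \frac{-4291695 + 2671475}{4} = -2 + \frac{1}{4} \left(-1620220\right) = -2 - 405055 = -405057$)
$\frac{1}{f} = \frac{1}{-405057} = - \frac{1}{405057}$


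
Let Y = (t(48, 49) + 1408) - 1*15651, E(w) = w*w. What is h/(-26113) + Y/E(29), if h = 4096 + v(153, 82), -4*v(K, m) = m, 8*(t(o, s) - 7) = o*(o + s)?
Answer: -719948795/43922066 ≈ -16.392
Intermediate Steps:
E(w) = w²
t(o, s) = 7 + o*(o + s)/8 (t(o, s) = 7 + (o*(o + s))/8 = 7 + o*(o + s)/8)
v(K, m) = -m/4
h = 8151/2 (h = 4096 - ¼*82 = 4096 - 41/2 = 8151/2 ≈ 4075.5)
Y = -13654 (Y = ((7 + (⅛)*48² + (⅛)*48*49) + 1408) - 1*15651 = ((7 + (⅛)*2304 + 294) + 1408) - 15651 = ((7 + 288 + 294) + 1408) - 15651 = (589 + 1408) - 15651 = 1997 - 15651 = -13654)
h/(-26113) + Y/E(29) = (8151/2)/(-26113) - 13654/(29²) = (8151/2)*(-1/26113) - 13654/841 = -8151/52226 - 13654*1/841 = -8151/52226 - 13654/841 = -719948795/43922066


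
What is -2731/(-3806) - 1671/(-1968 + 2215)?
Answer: -5685269/940082 ≈ -6.0476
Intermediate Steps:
-2731/(-3806) - 1671/(-1968 + 2215) = -2731*(-1/3806) - 1671/247 = 2731/3806 - 1671*1/247 = 2731/3806 - 1671/247 = -5685269/940082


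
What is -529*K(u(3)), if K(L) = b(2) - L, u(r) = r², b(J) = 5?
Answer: 2116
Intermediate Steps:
K(L) = 5 - L
-529*K(u(3)) = -529*(5 - 1*3²) = -529*(5 - 1*9) = -529*(5 - 9) = -529*(-4) = 2116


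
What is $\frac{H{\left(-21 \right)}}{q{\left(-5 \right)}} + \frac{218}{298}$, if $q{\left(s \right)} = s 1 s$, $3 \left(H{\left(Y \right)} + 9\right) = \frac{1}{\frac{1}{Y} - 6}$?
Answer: $\frac{6989}{18923} \approx 0.36934$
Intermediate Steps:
$H{\left(Y \right)} = -9 + \frac{1}{3 \left(-6 + \frac{1}{Y}\right)}$ ($H{\left(Y \right)} = -9 + \frac{1}{3 \left(\frac{1}{Y} - 6\right)} = -9 + \frac{1}{3 \left(-6 + \frac{1}{Y}\right)}$)
$q{\left(s \right)} = s^{2}$ ($q{\left(s \right)} = s s = s^{2}$)
$\frac{H{\left(-21 \right)}}{q{\left(-5 \right)}} + \frac{218}{298} = \frac{\frac{1}{3} \frac{1}{-1 + 6 \left(-21\right)} \left(27 - -3423\right)}{\left(-5\right)^{2}} + \frac{218}{298} = \frac{\frac{1}{3} \frac{1}{-1 - 126} \left(27 + 3423\right)}{25} + 218 \cdot \frac{1}{298} = \frac{1}{3} \frac{1}{-127} \cdot 3450 \cdot \frac{1}{25} + \frac{109}{149} = \frac{1}{3} \left(- \frac{1}{127}\right) 3450 \cdot \frac{1}{25} + \frac{109}{149} = \left(- \frac{1150}{127}\right) \frac{1}{25} + \frac{109}{149} = - \frac{46}{127} + \frac{109}{149} = \frac{6989}{18923}$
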